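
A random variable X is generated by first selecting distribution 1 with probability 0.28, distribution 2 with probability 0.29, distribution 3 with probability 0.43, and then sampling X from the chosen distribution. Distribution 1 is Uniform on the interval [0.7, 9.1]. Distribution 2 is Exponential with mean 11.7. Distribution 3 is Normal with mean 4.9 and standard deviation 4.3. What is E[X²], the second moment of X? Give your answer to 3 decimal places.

106.040

For each component E[X²] = Var + (mean)², giving 1: 29.89; 2: 273.78; 3: 42.5.
Overall E[X²] = 0.28·29.89 + 0.29·273.78 + 0.43·42.5 = 106.04.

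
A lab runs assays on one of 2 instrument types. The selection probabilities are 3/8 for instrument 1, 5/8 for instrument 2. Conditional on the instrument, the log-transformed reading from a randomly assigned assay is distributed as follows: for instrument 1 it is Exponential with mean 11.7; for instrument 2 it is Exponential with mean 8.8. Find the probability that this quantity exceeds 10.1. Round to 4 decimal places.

Conditional on each instrument, P(X > 10.1): 1: 0.42179; 2: 0.317357.
By total probability, P(X > 10.1) = 0.375·0.42179 + 0.625·0.317357 = 0.356519.

0.3565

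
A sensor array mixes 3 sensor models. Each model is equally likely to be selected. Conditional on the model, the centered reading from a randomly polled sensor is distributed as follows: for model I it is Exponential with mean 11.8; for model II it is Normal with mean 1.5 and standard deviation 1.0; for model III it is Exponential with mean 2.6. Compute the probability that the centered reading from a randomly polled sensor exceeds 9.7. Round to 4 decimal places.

Conditional on each model, P(X > 9.7): I: 0.439537; II: 1.11022e-16; III: 0.0239744.
By total probability, P(X > 9.7) = 0.333333·0.439537 + 0.333333·1.11022e-16 + 0.333333·0.0239744 = 0.154504.

0.1545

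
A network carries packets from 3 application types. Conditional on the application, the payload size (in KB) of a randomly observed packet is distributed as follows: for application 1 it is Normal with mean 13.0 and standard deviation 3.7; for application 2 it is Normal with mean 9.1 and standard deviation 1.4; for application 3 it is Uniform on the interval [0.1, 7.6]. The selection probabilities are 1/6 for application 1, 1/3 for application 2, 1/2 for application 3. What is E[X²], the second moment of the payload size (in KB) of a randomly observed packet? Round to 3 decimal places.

68.460

For each component E[X²] = Var + (mean)², giving 1: 182.69; 2: 84.77; 3: 19.51.
Overall E[X²] = 0.166667·182.69 + 0.333333·84.77 + 0.5·19.51 = 68.46.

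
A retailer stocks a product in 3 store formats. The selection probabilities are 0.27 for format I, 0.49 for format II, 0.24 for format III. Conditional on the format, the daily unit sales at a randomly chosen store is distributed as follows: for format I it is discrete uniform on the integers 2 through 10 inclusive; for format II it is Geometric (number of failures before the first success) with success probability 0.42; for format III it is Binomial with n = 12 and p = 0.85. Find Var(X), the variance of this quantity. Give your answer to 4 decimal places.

Per component, I: μ=6, E[X²]=42.6667; II: μ=1.38095, E[X²]=5.19501; III: μ=10.2, E[X²]=105.57.
E[X] = 0.27·6 + 0.49·1.38095 + 0.24·10.2 = 4.74467.
E[X²] = 0.27·42.6667 + 0.49·5.19501 + 0.24·105.57 = 39.4024.
Var(X) = E[X²] − (E[X])² = 39.4024 − 22.5119 = 16.8905.

16.8905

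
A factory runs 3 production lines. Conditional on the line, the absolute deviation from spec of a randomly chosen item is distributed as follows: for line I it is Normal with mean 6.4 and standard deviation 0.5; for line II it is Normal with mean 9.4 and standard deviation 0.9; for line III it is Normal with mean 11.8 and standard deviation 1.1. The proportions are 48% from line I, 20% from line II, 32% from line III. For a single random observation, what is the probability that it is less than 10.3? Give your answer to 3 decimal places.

Conditional on each line, P(X < 10.3): I: 1; II: 0.841345; III: 0.086341.
By total probability, P(X < 10.3) = 0.48·1 + 0.2·0.841345 + 0.32·0.086341 = 0.675898.

0.676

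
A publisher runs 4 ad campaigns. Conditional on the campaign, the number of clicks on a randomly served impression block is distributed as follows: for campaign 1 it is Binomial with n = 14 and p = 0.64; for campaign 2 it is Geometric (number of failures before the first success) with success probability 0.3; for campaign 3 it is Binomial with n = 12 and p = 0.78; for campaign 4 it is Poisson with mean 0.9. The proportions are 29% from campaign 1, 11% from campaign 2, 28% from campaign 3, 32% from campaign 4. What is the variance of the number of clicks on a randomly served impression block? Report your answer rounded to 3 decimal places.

18.104

Per component, 1: μ=8.96, E[X²]=83.5072; 2: μ=2.33333, E[X²]=13.2222; 3: μ=9.36, E[X²]=89.6688; 4: μ=0.9, E[X²]=1.71.
E[X] = 0.29·8.96 + 0.11·2.33333 + 0.28·9.36 + 0.32·0.9 = 5.76387.
E[X²] = 0.29·83.5072 + 0.11·13.2222 + 0.28·89.6688 + 0.32·1.71 = 51.326.
Var(X) = E[X²] − (E[X])² = 51.326 − 33.2222 = 18.1038.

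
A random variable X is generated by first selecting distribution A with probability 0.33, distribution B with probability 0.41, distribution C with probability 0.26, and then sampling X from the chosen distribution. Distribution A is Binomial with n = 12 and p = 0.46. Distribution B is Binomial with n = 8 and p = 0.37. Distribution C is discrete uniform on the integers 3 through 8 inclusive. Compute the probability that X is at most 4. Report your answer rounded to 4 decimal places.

Conditional on each component, P(X ≤ 4): A: 0.280196; B: 0.869251; C: 0.333333.
By total probability, P(X ≤ 4) = 0.33·0.280196 + 0.41·0.869251 + 0.26·0.333333 = 0.535524.

0.5355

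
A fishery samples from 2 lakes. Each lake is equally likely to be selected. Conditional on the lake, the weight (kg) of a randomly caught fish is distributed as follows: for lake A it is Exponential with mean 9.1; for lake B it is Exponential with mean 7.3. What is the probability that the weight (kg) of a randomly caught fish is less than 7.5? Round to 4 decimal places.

0.6017

Conditional on each lake, P(X < 7.5): A: 0.561404; B: 0.642063.
By total probability, P(X < 7.5) = 0.5·0.561404 + 0.5·0.642063 = 0.601733.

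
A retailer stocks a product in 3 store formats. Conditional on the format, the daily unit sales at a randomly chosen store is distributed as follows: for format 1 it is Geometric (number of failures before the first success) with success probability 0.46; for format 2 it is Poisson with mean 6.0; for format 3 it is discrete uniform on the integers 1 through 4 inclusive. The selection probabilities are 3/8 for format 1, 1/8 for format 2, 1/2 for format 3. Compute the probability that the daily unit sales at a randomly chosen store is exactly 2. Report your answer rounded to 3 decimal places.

Conditional on each format, P(X = 2): 1: 0.134136; 2: 0.0446175; 3: 0.25.
By total probability, P(X = 2) = 0.375·0.134136 + 0.125·0.0446175 + 0.5·0.25 = 0.180878.

0.181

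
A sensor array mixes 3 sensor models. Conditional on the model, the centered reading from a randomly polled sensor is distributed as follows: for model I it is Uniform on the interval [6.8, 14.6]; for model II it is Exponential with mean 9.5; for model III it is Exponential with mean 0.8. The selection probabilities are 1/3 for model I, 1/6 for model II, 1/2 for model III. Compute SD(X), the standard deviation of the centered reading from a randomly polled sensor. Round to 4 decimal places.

6.3067

Per component, I: μ=10.7, E[X²]=119.56; II: μ=9.5, E[X²]=180.5; III: μ=0.8, E[X²]=1.28.
E[X] = 0.333333·10.7 + 0.166667·9.5 + 0.5·0.8 = 5.55.
E[X²] = 0.333333·119.56 + 0.166667·180.5 + 0.5·1.28 = 70.5767.
Var(X) = E[X²] − (E[X])² = 70.5767 − 30.8025 = 39.7742.
SD(X) = √39.7742 = 6.30668.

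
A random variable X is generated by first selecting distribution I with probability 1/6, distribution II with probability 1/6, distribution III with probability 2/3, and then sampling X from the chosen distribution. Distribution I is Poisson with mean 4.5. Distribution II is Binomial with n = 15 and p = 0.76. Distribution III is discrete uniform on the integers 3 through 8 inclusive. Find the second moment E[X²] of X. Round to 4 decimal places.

For each component E[X²] = Var + (mean)², giving I: 24.75; II: 132.696; III: 33.1667.
Overall E[X²] = 0.166667·24.75 + 0.166667·132.696 + 0.666667·33.1667 = 48.3521.

48.3521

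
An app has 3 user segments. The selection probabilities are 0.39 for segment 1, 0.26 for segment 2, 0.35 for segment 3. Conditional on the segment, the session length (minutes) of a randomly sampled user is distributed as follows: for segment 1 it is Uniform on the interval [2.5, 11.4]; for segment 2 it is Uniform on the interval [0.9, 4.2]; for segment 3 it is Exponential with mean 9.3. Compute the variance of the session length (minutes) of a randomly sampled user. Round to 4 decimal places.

Per component, 1: μ=6.95, E[X²]=54.9033; 2: μ=2.55, E[X²]=7.41; 3: μ=9.3, E[X²]=172.98.
E[X] = 0.39·6.95 + 0.26·2.55 + 0.35·9.3 = 6.6285.
E[X²] = 0.39·54.9033 + 0.26·7.41 + 0.35·172.98 = 83.8819.
Var(X) = E[X²] − (E[X])² = 83.8819 − 43.937 = 39.9449.

39.9449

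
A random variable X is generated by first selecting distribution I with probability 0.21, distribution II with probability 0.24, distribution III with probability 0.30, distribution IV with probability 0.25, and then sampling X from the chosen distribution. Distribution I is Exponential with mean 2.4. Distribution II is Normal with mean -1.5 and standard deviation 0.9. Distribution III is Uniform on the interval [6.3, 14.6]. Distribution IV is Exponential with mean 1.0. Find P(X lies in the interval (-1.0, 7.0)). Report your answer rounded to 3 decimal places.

Conditional on each component, P(-1.0 < X < 7.0): I: 0.945886; II: 0.289257; III: 0.0843373; IV: 0.999088.
By total probability, P(-1.0 < X < 7.0) = 0.21·0.945886 + 0.24·0.289257 + 0.3·0.0843373 + 0.25·0.999088 = 0.543131.

0.543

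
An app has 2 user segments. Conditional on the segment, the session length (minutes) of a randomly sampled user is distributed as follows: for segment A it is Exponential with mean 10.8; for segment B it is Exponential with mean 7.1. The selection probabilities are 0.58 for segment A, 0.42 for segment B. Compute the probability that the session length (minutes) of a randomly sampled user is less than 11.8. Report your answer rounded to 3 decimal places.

0.726

Conditional on each segment, P(X < 11.8): A: 0.664654; B: 0.810236.
By total probability, P(X < 11.8) = 0.58·0.664654 + 0.42·0.810236 = 0.725798.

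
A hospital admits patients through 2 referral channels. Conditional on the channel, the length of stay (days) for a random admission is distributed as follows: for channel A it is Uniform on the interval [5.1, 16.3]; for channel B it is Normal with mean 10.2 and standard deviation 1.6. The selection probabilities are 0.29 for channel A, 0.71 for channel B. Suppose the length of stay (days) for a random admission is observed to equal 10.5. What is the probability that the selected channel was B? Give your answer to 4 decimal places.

Likelihoods f(10.5 | ·): A: 0.0892857; B: 0.244994.
Posterior ∝ prior × likelihood. Numerator for B: 0.71·0.244994 = 0.173946.
Normalizing constant: 0.29·0.0892857 + 0.71·0.244994 = 0.199839.
P(B | observation) = 0.173946 / 0.199839 = 0.870431.

0.8704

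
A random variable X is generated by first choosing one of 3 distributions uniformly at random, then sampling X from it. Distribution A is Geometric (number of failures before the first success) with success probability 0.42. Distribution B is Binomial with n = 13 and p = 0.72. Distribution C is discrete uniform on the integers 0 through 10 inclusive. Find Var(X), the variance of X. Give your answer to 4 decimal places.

15.9443

Per component, A: μ=1.38095, E[X²]=5.19501; B: μ=9.36, E[X²]=90.2304; C: μ=5, E[X²]=35.
E[X] = 0.333333·1.38095 + 0.333333·9.36 + 0.333333·5 = 5.24698.
E[X²] = 0.333333·5.19501 + 0.333333·90.2304 + 0.333333·35 = 43.4751.
Var(X) = E[X²] − (E[X])² = 43.4751 − 27.5308 = 15.9443.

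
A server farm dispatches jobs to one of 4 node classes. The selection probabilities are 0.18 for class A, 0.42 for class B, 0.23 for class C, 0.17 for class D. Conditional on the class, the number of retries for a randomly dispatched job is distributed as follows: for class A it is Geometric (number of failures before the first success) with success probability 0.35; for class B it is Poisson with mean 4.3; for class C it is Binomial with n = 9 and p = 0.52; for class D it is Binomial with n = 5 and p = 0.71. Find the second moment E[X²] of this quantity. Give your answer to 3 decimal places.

19.019

For each component E[X²] = Var + (mean)², giving A: 8.7551; B: 22.79; C: 24.1488; D: 13.632.
Overall E[X²] = 0.18·8.7551 + 0.42·22.79 + 0.23·24.1488 + 0.17·13.632 = 19.0194.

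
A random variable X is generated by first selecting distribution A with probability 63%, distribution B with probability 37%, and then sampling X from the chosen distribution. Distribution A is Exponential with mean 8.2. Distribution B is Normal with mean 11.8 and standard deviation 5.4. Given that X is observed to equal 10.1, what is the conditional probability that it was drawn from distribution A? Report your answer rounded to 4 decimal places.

Likelihoods f(10.1 | ·): A: 0.0355846; B: 0.0703065.
Posterior ∝ prior × likelihood. Numerator for A: 0.63·0.0355846 = 0.0224183.
Normalizing constant: 0.63·0.0355846 + 0.37·0.0703065 = 0.0484317.
P(A | observation) = 0.0224183 / 0.0484317 = 0.462885.

0.4629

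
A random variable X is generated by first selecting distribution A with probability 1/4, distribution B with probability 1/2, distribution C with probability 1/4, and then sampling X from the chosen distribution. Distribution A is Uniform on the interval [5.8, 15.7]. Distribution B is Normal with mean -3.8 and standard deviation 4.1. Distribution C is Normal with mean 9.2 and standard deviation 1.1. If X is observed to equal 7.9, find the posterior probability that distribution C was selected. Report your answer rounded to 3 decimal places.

0.634

Likelihoods f(7.9 | ·): A: 0.10101; B: 0.00165889; C: 0.180397.
Posterior ∝ prior × likelihood. Numerator for C: 0.25·0.180397 = 0.0450992.
Normalizing constant: 0.25·0.10101 + 0.5·0.00165889 + 0.25·0.180397 = 0.0711812.
P(C | observation) = 0.0450992 / 0.0711812 = 0.633583.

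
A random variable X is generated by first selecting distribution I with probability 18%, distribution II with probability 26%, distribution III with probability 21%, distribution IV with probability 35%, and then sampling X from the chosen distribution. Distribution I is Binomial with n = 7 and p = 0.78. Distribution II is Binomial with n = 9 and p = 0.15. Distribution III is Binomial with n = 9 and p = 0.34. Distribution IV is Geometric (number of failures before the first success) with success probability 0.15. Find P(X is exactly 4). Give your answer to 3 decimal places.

0.104

Conditional on each component, P(X = 4): I: 0.137948; II: 0.0283029; III: 0.210866; IV: 0.0783009.
By total probability, P(X = 4) = 0.18·0.137948 + 0.26·0.0283029 + 0.21·0.210866 + 0.35·0.0783009 = 0.103876.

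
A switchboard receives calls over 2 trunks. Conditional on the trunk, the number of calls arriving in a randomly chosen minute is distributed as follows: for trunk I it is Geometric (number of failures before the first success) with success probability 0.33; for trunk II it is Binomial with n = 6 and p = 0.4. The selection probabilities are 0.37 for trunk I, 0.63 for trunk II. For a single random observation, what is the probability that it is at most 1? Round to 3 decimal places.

Conditional on each trunk, P(X ≤ 1): I: 0.5511; II: 0.23328.
By total probability, P(X ≤ 1) = 0.37·0.5511 + 0.63·0.23328 = 0.350873.

0.351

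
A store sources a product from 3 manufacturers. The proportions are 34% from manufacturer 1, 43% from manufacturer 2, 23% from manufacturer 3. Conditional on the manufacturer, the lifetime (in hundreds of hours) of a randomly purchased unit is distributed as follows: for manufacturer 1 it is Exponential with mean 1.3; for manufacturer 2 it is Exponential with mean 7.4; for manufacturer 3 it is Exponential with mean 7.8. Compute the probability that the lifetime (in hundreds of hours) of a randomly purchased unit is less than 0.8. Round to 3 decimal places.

Conditional on each manufacturer, P(X < 0.8): 1: 0.459567; 2: 0.102469; 3: 0.0974797.
By total probability, P(X < 0.8) = 0.34·0.459567 + 0.43·0.102469 + 0.23·0.0974797 = 0.222735.

0.223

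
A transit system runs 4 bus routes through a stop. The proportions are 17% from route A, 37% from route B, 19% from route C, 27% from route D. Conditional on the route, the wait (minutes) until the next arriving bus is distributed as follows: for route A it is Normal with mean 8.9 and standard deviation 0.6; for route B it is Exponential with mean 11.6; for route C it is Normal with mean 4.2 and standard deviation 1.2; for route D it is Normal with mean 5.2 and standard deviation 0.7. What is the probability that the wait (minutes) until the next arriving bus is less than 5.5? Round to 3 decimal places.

Conditional on each route, P(X < 5.5): A: 7.28011e-09; B: 0.377579; C: 0.86067; D: 0.665882.
By total probability, P(X < 5.5) = 0.17·7.28011e-09 + 0.37·0.377579 + 0.19·0.86067 + 0.27·0.665882 = 0.48302.

0.483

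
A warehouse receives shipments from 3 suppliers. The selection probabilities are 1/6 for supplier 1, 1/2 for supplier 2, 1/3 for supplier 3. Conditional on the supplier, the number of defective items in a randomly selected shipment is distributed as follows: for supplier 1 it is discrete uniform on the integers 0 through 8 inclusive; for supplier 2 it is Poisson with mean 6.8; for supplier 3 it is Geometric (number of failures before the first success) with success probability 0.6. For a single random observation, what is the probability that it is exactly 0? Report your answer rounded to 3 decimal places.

0.219

Conditional on each supplier, P(X = 0): 1: 0.111111; 2: 0.00111378; 3: 0.6.
By total probability, P(X = 0) = 0.166667·0.111111 + 0.5·0.00111378 + 0.333333·0.6 = 0.219075.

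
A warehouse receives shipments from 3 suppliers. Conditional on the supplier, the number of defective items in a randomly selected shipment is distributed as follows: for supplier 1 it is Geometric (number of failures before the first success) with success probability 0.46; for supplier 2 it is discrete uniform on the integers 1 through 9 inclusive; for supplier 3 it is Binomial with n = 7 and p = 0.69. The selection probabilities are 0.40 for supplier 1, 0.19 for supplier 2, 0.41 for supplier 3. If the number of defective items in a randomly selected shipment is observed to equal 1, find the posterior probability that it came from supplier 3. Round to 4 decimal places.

Likelihoods P(X=1 | ·): 1: 0.2484; 2: 0.111111; 3: 0.00428664.
Posterior ∝ prior × likelihood. Numerator for 3: 0.41·0.00428664 = 0.00175752.
Normalizing constant: 0.4·0.2484 + 0.19·0.111111 + 0.41·0.00428664 = 0.122229.
P(3 | observation) = 0.00175752 / 0.122229 = 0.014379.

0.0144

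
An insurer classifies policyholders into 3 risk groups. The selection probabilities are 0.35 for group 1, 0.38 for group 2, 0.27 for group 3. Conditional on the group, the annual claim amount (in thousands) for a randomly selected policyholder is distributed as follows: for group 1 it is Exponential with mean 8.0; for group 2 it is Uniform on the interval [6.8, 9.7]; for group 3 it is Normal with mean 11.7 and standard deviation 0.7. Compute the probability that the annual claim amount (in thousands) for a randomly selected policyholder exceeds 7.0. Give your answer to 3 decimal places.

Conditional on each group, P(X > 7.0): 1: 0.416862; 2: 0.931034; 3: 1.
By total probability, P(X > 7.0) = 0.35·0.416862 + 0.38·0.931034 + 0.27·1 = 0.769695.

0.770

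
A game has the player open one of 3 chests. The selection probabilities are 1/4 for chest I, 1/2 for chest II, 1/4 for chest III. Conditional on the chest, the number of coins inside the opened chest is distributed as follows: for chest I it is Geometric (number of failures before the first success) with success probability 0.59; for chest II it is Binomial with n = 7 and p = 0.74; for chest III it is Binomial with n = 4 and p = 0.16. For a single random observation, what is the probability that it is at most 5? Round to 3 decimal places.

Conditional on each chest, P(X ≤ 5): I: 0.99525; II: 0.579631; III: 1.
By total probability, P(X ≤ 5) = 0.25·0.99525 + 0.5·0.579631 + 0.25·1 = 0.788628.

0.789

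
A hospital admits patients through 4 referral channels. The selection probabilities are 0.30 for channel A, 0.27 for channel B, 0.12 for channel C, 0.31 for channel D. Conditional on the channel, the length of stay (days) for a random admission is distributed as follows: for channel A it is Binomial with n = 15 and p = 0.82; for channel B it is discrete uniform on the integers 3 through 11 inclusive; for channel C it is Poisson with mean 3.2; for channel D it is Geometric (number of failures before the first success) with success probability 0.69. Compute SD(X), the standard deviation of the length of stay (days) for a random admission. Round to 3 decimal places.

Per component, A: μ=12.3, E[X²]=153.504; B: μ=7, E[X²]=55.6667; C: μ=3.2, E[X²]=13.44; D: μ=0.449275, E[X²]=0.852972.
E[X] = 0.3·12.3 + 0.27·7 + 0.12·3.2 + 0.31·0.449275 = 6.10328.
E[X²] = 0.3·153.504 + 0.27·55.6667 + 0.12·13.44 + 0.31·0.852972 = 62.9584.
Var(X) = E[X²] − (E[X])² = 62.9584 − 37.25 = 25.7085.
SD(X) = √25.7085 = 5.07035.

5.070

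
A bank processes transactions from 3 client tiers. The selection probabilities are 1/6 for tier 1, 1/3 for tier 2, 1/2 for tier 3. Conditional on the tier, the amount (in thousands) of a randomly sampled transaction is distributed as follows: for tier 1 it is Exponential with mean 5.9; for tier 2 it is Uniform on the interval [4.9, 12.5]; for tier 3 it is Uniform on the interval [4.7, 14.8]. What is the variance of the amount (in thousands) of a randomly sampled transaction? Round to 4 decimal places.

13.5110

Per component, 1: μ=5.9, E[X²]=69.62; 2: μ=8.7, E[X²]=80.5033; 3: μ=9.75, E[X²]=103.563.
E[X] = 0.166667·5.9 + 0.333333·8.7 + 0.5·9.75 = 8.75833.
E[X²] = 0.166667·69.62 + 0.333333·80.5033 + 0.5·103.563 = 90.2194.
Var(X) = E[X²] − (E[X])² = 90.2194 − 76.7084 = 13.511.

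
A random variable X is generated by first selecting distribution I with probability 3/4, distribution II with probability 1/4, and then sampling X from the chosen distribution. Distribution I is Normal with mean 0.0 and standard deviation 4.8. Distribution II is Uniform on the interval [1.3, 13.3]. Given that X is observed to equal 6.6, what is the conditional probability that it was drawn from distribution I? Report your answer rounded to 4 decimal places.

Likelihoods f(6.6 | ·): I: 0.0322942; II: 0.0833333.
Posterior ∝ prior × likelihood. Numerator for I: 0.75·0.0322942 = 0.0242207.
Normalizing constant: 0.75·0.0322942 + 0.25·0.0833333 = 0.045054.
P(I | observation) = 0.0242207 / 0.045054 = 0.537592.

0.5376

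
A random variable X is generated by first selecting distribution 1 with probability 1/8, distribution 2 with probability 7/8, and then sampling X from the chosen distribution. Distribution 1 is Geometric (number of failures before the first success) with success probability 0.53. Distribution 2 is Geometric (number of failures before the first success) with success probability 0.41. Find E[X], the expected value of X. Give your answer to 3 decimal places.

1.370

Component means — 1: 0.886792; 2: 1.43902.
E[X] = 0.125·0.886792 + 0.875·1.43902 = 1.37.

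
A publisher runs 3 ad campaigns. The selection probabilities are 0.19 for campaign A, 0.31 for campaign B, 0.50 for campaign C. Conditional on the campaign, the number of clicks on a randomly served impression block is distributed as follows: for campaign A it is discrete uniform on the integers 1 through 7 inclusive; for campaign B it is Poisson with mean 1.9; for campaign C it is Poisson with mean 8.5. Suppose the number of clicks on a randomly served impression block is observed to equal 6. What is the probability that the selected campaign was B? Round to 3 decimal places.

Likelihoods P(X=6 | ·): A: 0.142857; B: 0.00977304; C: 0.106581.
Posterior ∝ prior × likelihood. Numerator for B: 0.31·0.00977304 = 0.00302964.
Normalizing constant: 0.19·0.142857 + 0.31·0.00977304 + 0.5·0.106581 = 0.0834628.
P(B | observation) = 0.00302964 / 0.0834628 = 0.0362993.

0.036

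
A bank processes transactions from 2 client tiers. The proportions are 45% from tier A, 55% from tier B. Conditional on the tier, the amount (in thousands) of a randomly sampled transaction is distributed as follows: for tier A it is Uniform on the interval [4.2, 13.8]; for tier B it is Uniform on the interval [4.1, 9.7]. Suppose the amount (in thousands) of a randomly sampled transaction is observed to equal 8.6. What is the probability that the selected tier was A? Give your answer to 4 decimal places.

Likelihoods f(8.6 | ·): A: 0.104167; B: 0.178571.
Posterior ∝ prior × likelihood. Numerator for A: 0.45·0.104167 = 0.046875.
Normalizing constant: 0.45·0.104167 + 0.55·0.178571 = 0.145089.
P(A | observation) = 0.046875 / 0.145089 = 0.323077.

0.3231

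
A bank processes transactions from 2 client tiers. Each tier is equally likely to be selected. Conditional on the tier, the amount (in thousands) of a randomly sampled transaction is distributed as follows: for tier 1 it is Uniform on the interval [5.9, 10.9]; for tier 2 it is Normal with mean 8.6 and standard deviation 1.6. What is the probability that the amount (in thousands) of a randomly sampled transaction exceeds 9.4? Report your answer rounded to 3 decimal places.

0.304

Conditional on each tier, P(X > 9.4): 1: 0.3; 2: 0.308538.
By total probability, P(X > 9.4) = 0.5·0.3 + 0.5·0.308538 = 0.304269.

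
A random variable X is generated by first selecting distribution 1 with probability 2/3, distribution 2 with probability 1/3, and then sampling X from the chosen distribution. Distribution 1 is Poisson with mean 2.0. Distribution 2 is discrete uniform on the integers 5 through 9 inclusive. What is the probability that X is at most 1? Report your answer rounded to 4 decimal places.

0.2707

Conditional on each component, P(X ≤ 1): 1: 0.406006; 2: 0.
By total probability, P(X ≤ 1) = 0.666667·0.406006 + 0.333333·0 = 0.270671.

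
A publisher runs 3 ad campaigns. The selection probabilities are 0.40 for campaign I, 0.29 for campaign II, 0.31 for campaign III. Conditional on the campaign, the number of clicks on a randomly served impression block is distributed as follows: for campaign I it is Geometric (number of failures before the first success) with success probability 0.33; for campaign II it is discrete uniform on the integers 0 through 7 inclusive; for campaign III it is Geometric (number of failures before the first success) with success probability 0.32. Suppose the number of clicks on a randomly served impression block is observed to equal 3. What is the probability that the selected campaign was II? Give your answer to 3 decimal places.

Likelihoods P(X=3 | ·): I: 0.0992518; II: 0.125; III: 0.100618.
Posterior ∝ prior × likelihood. Numerator for II: 0.29·0.125 = 0.03625.
Normalizing constant: 0.4·0.0992518 + 0.29·0.125 + 0.31·0.100618 = 0.107142.
P(II | observation) = 0.03625 / 0.107142 = 0.338335.

0.338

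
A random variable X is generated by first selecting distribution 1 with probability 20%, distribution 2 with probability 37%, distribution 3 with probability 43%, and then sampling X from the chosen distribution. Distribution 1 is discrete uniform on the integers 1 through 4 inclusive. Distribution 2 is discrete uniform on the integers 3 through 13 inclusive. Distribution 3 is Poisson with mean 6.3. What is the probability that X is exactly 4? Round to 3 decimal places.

0.135

Conditional on each component, P(X = 4): 1: 0.25; 2: 0.0909091; 3: 0.12053.
By total probability, P(X = 4) = 0.2·0.25 + 0.37·0.0909091 + 0.43·0.12053 = 0.135464.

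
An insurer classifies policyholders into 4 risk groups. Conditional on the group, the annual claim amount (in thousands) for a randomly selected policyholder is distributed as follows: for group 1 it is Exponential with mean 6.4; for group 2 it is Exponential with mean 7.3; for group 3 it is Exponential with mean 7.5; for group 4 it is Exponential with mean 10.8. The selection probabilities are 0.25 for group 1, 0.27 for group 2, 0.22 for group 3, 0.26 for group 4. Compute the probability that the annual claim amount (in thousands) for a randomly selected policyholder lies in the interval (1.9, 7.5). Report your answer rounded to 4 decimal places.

0.3979

Conditional on each group, P(1.9 < X < 7.5): 1: 0.433351; 2: 0.412903; 3: 0.40833; 4: 0.339328.
By total probability, P(1.9 < X < 7.5) = 0.25·0.433351 + 0.27·0.412903 + 0.22·0.40833 + 0.26·0.339328 = 0.39788.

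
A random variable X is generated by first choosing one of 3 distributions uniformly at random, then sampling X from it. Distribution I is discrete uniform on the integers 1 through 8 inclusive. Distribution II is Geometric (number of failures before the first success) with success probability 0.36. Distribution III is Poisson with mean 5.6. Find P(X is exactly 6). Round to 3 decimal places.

Conditional on each component, P(X = 6): I: 0.125; II: 0.024739; III: 0.158397.
By total probability, P(X = 6) = 0.333333·0.125 + 0.333333·0.024739 + 0.333333·0.158397 = 0.102712.

0.103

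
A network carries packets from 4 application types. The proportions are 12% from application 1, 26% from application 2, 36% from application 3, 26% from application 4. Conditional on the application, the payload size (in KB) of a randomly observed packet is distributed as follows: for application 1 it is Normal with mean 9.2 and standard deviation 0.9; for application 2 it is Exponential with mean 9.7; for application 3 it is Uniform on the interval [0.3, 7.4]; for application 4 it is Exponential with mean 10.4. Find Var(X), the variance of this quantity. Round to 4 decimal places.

62.7357

Per component, 1: μ=9.2, E[X²]=85.45; 2: μ=9.7, E[X²]=188.18; 3: μ=3.85, E[X²]=19.0233; 4: μ=10.4, E[X²]=216.32.
E[X] = 0.12·9.2 + 0.26·9.7 + 0.36·3.85 + 0.26·10.4 = 7.716.
E[X²] = 0.12·85.45 + 0.26·188.18 + 0.36·19.0233 + 0.26·216.32 = 122.272.
Var(X) = E[X²] − (E[X])² = 122.272 − 59.5367 = 62.7357.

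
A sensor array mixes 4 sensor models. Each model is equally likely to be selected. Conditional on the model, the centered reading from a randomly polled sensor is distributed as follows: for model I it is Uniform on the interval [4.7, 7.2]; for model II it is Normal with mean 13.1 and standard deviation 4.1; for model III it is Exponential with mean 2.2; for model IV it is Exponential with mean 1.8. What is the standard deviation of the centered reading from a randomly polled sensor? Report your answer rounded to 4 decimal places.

5.1884

Per component, I: μ=5.95, E[X²]=35.9233; II: μ=13.1, E[X²]=188.42; III: μ=2.2, E[X²]=9.68; IV: μ=1.8, E[X²]=6.48.
E[X] = 0.25·5.95 + 0.25·13.1 + 0.25·2.2 + 0.25·1.8 = 5.7625.
E[X²] = 0.25·35.9233 + 0.25·188.42 + 0.25·9.68 + 0.25·6.48 = 60.1258.
Var(X) = E[X²] − (E[X])² = 60.1258 − 33.2064 = 26.9194.
SD(X) = √26.9194 = 5.18839.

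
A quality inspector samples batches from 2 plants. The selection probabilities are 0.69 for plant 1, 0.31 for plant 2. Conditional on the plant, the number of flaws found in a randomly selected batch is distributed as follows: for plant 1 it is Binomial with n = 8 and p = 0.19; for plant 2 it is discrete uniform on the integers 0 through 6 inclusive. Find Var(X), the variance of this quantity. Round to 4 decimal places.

2.5581

Per component, 1: μ=1.52, E[X²]=3.5416; 2: μ=3, E[X²]=13.
E[X] = 0.69·1.52 + 0.31·3 = 1.9788.
E[X²] = 0.69·3.5416 + 0.31·13 = 6.4737.
Var(X) = E[X²] − (E[X])² = 6.4737 − 3.91565 = 2.55805.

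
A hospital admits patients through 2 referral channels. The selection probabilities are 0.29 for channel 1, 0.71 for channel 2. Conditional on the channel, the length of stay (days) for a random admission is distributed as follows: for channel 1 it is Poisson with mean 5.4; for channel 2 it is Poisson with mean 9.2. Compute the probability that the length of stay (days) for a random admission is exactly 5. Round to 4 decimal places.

Conditional on each channel, P(X = 5): 1: 0.172821; 2: 0.0554943.
By total probability, P(X = 5) = 0.29·0.172821 + 0.71·0.0554943 = 0.0895192.

0.0895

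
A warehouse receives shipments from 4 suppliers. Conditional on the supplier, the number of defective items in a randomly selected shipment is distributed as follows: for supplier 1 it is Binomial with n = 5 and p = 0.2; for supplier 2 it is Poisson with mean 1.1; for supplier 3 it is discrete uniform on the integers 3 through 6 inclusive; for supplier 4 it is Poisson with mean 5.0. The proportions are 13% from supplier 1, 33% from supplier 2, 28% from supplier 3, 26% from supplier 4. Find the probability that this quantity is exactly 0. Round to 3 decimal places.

Conditional on each supplier, P(X = 0): 1: 0.32768; 2: 0.332871; 3: 0; 4: 0.00673795.
By total probability, P(X = 0) = 0.13·0.32768 + 0.33·0.332871 + 0.28·0 + 0.26·0.00673795 = 0.154198.

0.154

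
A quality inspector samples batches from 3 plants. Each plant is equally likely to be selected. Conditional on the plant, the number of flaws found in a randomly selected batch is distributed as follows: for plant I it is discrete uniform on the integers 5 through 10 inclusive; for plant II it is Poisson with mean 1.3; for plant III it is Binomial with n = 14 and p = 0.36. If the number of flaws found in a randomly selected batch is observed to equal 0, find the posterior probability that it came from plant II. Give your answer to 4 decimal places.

Likelihoods P(X=0 | ·): I: 0; II: 0.272532; III: 0.00193428.
Posterior ∝ prior × likelihood. Numerator for II: 0.333333·0.272532 = 0.0908439.
Normalizing constant: 0.333333·0 + 0.333333·0.272532 + 0.333333·0.00193428 = 0.0914887.
P(II | observation) = 0.0908439 / 0.0914887 = 0.992953.

0.9930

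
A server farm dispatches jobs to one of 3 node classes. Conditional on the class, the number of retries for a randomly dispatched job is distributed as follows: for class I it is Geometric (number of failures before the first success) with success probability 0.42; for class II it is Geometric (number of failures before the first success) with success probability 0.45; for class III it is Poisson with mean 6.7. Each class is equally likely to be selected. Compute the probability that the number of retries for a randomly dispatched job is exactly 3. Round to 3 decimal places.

0.073

Conditional on each class, P(X = 3): I: 0.081947; II: 0.0748688; III: 0.0617021.
By total probability, P(X = 3) = 0.333333·0.081947 + 0.333333·0.0748688 + 0.333333·0.0617021 = 0.0728393.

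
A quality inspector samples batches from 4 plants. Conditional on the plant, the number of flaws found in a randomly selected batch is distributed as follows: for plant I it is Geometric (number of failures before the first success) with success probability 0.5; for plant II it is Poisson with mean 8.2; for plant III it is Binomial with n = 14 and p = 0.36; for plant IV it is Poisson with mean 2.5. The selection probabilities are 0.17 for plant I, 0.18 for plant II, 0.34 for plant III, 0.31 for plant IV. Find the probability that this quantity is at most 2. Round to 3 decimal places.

0.344

Conditional on each plant, P(X ≤ 2): I: 0.875; II: 0.0117607; III: 0.0728604; IV: 0.543813.
By total probability, P(X ≤ 2) = 0.17·0.875 + 0.18·0.0117607 + 0.34·0.0728604 + 0.31·0.543813 = 0.344222.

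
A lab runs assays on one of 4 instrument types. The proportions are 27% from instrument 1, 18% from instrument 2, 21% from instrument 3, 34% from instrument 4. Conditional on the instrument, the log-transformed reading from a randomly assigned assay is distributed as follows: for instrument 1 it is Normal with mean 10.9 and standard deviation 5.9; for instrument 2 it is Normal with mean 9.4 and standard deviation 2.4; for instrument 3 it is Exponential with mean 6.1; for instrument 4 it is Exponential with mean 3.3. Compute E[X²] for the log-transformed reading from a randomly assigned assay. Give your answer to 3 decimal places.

For each component E[X²] = Var + (mean)², giving 1: 153.62; 2: 94.12; 3: 74.42; 4: 21.78.
Overall E[X²] = 0.27·153.62 + 0.18·94.12 + 0.21·74.42 + 0.34·21.78 = 81.4524.

81.452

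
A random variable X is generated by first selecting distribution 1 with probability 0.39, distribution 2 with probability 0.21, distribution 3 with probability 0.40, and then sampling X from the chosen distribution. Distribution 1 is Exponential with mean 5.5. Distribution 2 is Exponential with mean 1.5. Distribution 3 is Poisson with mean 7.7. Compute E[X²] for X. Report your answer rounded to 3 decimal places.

51.336

For each component E[X²] = Var + (mean)², giving 1: 60.5; 2: 4.5; 3: 66.99.
Overall E[X²] = 0.39·60.5 + 0.21·4.5 + 0.4·66.99 = 51.336.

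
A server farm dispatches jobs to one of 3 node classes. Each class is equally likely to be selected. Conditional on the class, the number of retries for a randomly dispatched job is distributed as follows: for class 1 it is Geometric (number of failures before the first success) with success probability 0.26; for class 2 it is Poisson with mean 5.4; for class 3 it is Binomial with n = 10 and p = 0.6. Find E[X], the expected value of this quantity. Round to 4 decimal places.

4.7487

Component means — 1: 2.84615; 2: 5.4; 3: 6.
E[X] = 0.333333·2.84615 + 0.333333·5.4 + 0.333333·6 = 4.74872.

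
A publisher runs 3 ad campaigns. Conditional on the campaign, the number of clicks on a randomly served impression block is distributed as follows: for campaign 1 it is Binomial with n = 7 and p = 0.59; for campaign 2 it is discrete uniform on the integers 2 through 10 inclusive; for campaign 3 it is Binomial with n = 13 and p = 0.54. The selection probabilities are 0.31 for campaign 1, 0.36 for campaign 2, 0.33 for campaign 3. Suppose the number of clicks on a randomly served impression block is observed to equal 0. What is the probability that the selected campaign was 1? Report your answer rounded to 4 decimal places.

0.9779

Likelihoods P(X=0 | ·): 1: 0.00194754; 2: 0; 3: 4.12907e-05.
Posterior ∝ prior × likelihood. Numerator for 1: 0.31·0.00194754 = 0.000603738.
Normalizing constant: 0.31·0.00194754 + 0.36·0 + 0.33·4.12907e-05 = 0.000617364.
P(1 | observation) = 0.000603738 / 0.000617364 = 0.977929.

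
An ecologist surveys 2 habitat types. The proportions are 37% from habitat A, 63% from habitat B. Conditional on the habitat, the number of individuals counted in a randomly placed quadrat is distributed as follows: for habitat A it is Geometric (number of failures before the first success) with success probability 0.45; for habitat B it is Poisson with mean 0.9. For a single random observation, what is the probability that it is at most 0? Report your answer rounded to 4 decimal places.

Conditional on each habitat, P(X ≤ 0): A: 0.45; B: 0.40657.
By total probability, P(X ≤ 0) = 0.37·0.45 + 0.63·0.40657 = 0.422639.

0.4226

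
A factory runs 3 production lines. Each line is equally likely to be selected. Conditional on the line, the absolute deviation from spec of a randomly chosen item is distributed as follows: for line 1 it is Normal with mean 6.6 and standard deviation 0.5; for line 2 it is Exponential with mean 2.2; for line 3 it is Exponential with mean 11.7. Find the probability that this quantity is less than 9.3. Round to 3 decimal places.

0.845

Conditional on each line, P(X < 9.3): 1: 1; 2: 0.985408; 3: 0.548361.
By total probability, P(X < 9.3) = 0.333333·1 + 0.333333·0.985408 + 0.333333·0.548361 = 0.84459.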